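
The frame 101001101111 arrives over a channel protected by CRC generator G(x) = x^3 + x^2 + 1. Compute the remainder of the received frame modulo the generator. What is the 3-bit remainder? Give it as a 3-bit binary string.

Modulo-2 division of 101001101111 by 1101:
  pos 0: 1010 XOR 1101 = 0111
  pos 1: 1110 XOR 1101 = 0011
  pos 3: 1111 XOR 1101 = 0010
  pos 5: 1001 XOR 1101 = 0100
  pos 6: 1001 XOR 1101 = 0100
  pos 7: 1001 XOR 1101 = 0100
  pos 8: 1001 XOR 1101 = 0100
Remainder = 100 (nonzero — an error is detected).

100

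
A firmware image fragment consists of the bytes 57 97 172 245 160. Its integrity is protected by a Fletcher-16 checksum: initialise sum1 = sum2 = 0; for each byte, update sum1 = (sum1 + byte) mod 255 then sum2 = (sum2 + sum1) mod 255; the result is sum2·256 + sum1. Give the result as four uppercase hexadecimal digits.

36DD

Running sums (mod 255):
  after byte 0 (57): sum1=57, sum2=57
  after byte 1 (97): sum1=154, sum2=211
  after byte 2 (172): sum1=71, sum2=27
  after byte 3 (245): sum1=61, sum2=88
  after byte 4 (160): sum1=221, sum2=54
Checksum = sum2·256 + sum1 = 54·256 + 221 = 14045 = 0x36DD.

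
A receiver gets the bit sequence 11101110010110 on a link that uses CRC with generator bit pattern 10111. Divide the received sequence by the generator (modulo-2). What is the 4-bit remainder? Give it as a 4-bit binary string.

0100

Modulo-2 division of 11101110010110 by 10111:
  pos 0: 11101 XOR 10111 = 01010
  pos 1: 10101 XOR 10111 = 00010
  pos 4: 10100 XOR 10111 = 00011
  pos 7: 11101 XOR 10111 = 01010
  pos 8: 10101 XOR 10111 = 00010
Remainder = 0100 (nonzero — an error is detected).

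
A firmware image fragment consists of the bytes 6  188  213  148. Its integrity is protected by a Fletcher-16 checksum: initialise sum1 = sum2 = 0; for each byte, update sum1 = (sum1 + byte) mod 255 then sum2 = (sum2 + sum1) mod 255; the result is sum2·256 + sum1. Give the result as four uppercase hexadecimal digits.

Running sums (mod 255):
  after byte 0 (6): sum1=6, sum2=6
  after byte 1 (188): sum1=194, sum2=200
  after byte 2 (213): sum1=152, sum2=97
  after byte 3 (148): sum1=45, sum2=142
Checksum = sum2·256 + sum1 = 142·256 + 45 = 36397 = 0x8E2D.

8E2D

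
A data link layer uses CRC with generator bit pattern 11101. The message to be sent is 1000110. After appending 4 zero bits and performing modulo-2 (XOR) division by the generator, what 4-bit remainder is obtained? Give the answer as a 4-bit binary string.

0001

Append 4 zeros: 10001100000. Divide by 11101 (XOR where the leading bit is 1):
  pos 0: 10001 XOR 11101 = 01100
  pos 1: 11001 XOR 11101 = 00100
  pos 3: 10000 XOR 11101 = 01101
  pos 4: 11010 XOR 11101 = 00111
  pos 6: 11100 XOR 11101 = 00001
Remainder (last 4 bits) = 0001. This is the CRC / FCS.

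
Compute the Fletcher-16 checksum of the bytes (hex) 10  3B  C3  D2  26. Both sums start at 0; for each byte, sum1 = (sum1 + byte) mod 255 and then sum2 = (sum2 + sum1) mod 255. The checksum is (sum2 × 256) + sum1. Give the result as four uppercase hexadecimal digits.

Running sums (mod 255):
  after byte 0 (10): sum1=16, sum2=16
  after byte 1 (3B): sum1=75, sum2=91
  after byte 2 (C3): sum1=15, sum2=106
  after byte 3 (D2): sum1=225, sum2=76
  after byte 4 (26): sum1=8, sum2=84
Checksum = sum2·256 + sum1 = 84·256 + 8 = 21512 = 0x5408.

5408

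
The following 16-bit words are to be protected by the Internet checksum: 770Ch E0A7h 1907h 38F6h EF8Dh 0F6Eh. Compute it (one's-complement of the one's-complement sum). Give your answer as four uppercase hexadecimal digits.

One's-complement addition (fold any carry out of bit 15 back into bit 0):
  0x770C + 0xE0A7 = 0x157B3 → wrap carry → 0x57B4
  0x57B4 + 0x1907 = 0x070BB
  0x70BB + 0x38F6 = 0x0A9B1
  0xA9B1 + 0xEF8D = 0x1993E → wrap carry → 0x993F
  0x993F + 0x0F6E = 0x0A8AD
One's-complement sum = 0xA8AD.
Checksum = ~0xA8AD & 0xFFFF = 0x5752.

5752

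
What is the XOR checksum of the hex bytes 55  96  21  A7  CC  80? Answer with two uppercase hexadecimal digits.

09

XOR the bytes together:
  start with 0x55
  0x55 ⊕ 0x96 = 0xC3
  0xC3 ⊕ 0x21 = 0xE2
  0xE2 ⊕ 0xA7 = 0x45
  0x45 ⊕ 0xCC = 0x89
  0x89 ⊕ 0x80 = 0x09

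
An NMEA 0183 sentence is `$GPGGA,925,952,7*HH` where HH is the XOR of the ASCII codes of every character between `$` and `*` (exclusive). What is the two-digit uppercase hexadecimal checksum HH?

4D

XOR the ASCII codes of the payload characters:
  'G' = 0x47 → acc = 0x47
  'P' = 0x50 → acc = 0x17
  'G' = 0x47 → acc = 0x50
  'G' = 0x47 → acc = 0x17
  'A' = 0x41 → acc = 0x56
  ',' = 0x2C → acc = 0x7A
  '9' = 0x39 → acc = 0x43
  '2' = 0x32 → acc = 0x71
  '5' = 0x35 → acc = 0x44
  ',' = 0x2C → acc = 0x68
  '9' = 0x39 → acc = 0x51
  '5' = 0x35 → acc = 0x64
  '2' = 0x32 → acc = 0x56
  ',' = 0x2C → acc = 0x7A
  '7' = 0x37 → acc = 0x4D
Checksum = 0x4D.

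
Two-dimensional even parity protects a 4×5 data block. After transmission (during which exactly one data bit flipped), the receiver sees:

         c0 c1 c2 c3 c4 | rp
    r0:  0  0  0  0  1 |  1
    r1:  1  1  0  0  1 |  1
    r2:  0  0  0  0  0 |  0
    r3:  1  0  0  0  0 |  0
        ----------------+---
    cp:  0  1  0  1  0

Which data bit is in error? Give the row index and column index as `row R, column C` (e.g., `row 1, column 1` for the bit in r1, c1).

row 3, column 3

Recompute each row's even parity and compare to rp:
  r0: data parity 1, sent rp 1 → ok
  r1: data parity 1, sent rp 1 → ok
  r2: data parity 0, sent rp 0 → ok
  r3: data parity 1, sent rp 0 → mismatch
Recompute each column's even parity and compare to cp:
  c0: data parity 0, sent cp 0 → ok
  c1: data parity 1, sent cp 1 → ok
  c2: data parity 0, sent cp 0 → ok
  c3: data parity 0, sent cp 1 → mismatch
  c4: data parity 0, sent cp 0 → ok
Exactly one row (r3) and one column (c3) fail → the flipped bit is at their intersection.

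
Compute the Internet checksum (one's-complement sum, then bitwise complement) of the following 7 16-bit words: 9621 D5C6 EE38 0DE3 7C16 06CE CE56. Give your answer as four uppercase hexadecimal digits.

One's-complement addition (fold any carry out of bit 15 back into bit 0):
  0x9621 + 0xD5C6 = 0x16BE7 → wrap carry → 0x6BE8
  0x6BE8 + 0xEE38 = 0x15A20 → wrap carry → 0x5A21
  0x5A21 + 0x0DE3 = 0x06804
  0x6804 + 0x7C16 = 0x0E41A
  0xE41A + 0x06CE = 0x0EAE8
  0xEAE8 + 0xCE56 = 0x1B93E → wrap carry → 0xB93F
One's-complement sum = 0xB93F.
Checksum = ~0xB93F & 0xFFFF = 0x46C0.

46C0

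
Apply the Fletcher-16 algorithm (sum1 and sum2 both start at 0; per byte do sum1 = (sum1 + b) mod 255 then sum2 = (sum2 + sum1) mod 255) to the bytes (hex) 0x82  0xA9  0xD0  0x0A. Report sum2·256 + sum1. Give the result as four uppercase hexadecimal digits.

B207

Running sums (mod 255):
  after byte 0 (0x82): sum1=130, sum2=130
  after byte 1 (0xA9): sum1=44, sum2=174
  after byte 2 (0xD0): sum1=252, sum2=171
  after byte 3 (0x0A): sum1=7, sum2=178
Checksum = sum2·256 + sum1 = 178·256 + 7 = 45575 = 0xB207.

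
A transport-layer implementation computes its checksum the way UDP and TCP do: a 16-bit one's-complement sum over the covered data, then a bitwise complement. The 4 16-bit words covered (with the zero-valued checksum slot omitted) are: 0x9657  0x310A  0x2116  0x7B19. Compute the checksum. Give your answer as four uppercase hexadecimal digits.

One's-complement addition (fold any carry out of bit 15 back into bit 0):
  0x9657 + 0x310A = 0x0C761
  0xC761 + 0x2116 = 0x0E877
  0xE877 + 0x7B19 = 0x16390 → wrap carry → 0x6391
One's-complement sum = 0x6391.
Checksum = ~0x6391 & 0xFFFF = 0x9C6E.

9C6E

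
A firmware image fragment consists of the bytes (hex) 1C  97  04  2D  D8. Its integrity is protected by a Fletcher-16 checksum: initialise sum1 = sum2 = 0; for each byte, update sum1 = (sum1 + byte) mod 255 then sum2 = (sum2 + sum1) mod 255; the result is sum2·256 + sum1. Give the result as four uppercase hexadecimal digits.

Running sums (mod 255):
  after byte 0 (1C): sum1=28, sum2=28
  after byte 1 (97): sum1=179, sum2=207
  after byte 2 (04): sum1=183, sum2=135
  after byte 3 (2D): sum1=228, sum2=108
  after byte 4 (D8): sum1=189, sum2=42
Checksum = sum2·256 + sum1 = 42·256 + 189 = 10941 = 0x2ABD.

2ABD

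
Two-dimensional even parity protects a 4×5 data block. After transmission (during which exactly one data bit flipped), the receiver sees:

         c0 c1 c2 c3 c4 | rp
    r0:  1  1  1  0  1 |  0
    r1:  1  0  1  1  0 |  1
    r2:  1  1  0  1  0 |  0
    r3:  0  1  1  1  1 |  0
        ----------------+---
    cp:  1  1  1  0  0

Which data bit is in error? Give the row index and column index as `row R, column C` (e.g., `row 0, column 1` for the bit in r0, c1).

Recompute each row's even parity and compare to rp:
  r0: data parity 0, sent rp 0 → ok
  r1: data parity 1, sent rp 1 → ok
  r2: data parity 1, sent rp 0 → mismatch
  r3: data parity 0, sent rp 0 → ok
Recompute each column's even parity and compare to cp:
  c0: data parity 1, sent cp 1 → ok
  c1: data parity 1, sent cp 1 → ok
  c2: data parity 1, sent cp 1 → ok
  c3: data parity 1, sent cp 0 → mismatch
  c4: data parity 0, sent cp 0 → ok
Exactly one row (r2) and one column (c3) fail → the flipped bit is at their intersection.

row 2, column 3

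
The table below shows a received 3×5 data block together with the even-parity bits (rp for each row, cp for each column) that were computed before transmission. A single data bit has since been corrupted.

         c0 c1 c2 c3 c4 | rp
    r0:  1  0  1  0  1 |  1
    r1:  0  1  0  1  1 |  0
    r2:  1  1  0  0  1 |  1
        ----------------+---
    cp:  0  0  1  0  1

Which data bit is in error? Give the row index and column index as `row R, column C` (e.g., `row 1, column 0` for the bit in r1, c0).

row 1, column 3

Recompute each row's even parity and compare to rp:
  r0: data parity 1, sent rp 1 → ok
  r1: data parity 1, sent rp 0 → mismatch
  r2: data parity 1, sent rp 1 → ok
Recompute each column's even parity and compare to cp:
  c0: data parity 0, sent cp 0 → ok
  c1: data parity 0, sent cp 0 → ok
  c2: data parity 1, sent cp 1 → ok
  c3: data parity 1, sent cp 0 → mismatch
  c4: data parity 1, sent cp 1 → ok
Exactly one row (r1) and one column (c3) fail → the flipped bit is at their intersection.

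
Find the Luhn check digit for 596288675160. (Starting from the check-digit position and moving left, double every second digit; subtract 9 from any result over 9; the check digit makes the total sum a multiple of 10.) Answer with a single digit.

Partial digits right→left: 0 6 1 5 7 6 8 8 2 6 9 5
Double every second digit counting from the check-digit position (so the 1st, 3rd, 5th, ... of the partial from the right).
  doubled (with −9 where >9): 0 2 5 7 4 9 → sum 27
  kept as-is: 6 5 6 8 6 5 → sum 36
Total = 27 + 36 = 63.
Check digit = (10 − (63 mod 10)) mod 10 = 7.

7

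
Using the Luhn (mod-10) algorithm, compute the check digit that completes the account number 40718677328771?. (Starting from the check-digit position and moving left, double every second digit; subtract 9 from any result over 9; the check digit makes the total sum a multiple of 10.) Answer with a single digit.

5

Partial digits right→left: 1 7 7 8 2 3 7 7 6 8 1 7 0 4
Double every second digit counting from the check-digit position (so the 1st, 3rd, 5th, ... of the partial from the right).
  doubled (with −9 where >9): 2 5 4 5 3 2 0 → sum 21
  kept as-is: 7 8 3 7 8 7 4 → sum 44
Total = 21 + 44 = 65.
Check digit = (10 − (65 mod 10)) mod 10 = 5.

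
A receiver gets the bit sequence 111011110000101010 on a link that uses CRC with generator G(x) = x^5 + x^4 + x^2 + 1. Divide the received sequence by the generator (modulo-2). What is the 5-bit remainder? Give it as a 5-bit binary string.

00000

Modulo-2 division of 111011110000101010 by 110101:
  pos 0: 111011 XOR 110101 = 001110
  pos 2: 111011 XOR 110101 = 001110
  pos 4: 111000 XOR 110101 = 001101
  pos 6: 110100 XOR 110101 = 000001
  pos 11: 110101 XOR 110101 = 000000
Remainder = 00000 (zero — the frame passes the CRC check).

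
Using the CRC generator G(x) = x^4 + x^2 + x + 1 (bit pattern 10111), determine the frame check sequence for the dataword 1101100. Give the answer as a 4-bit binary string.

0110

Append 4 zeros: 11011000000. Divide by 10111 (XOR where the leading bit is 1):
  pos 0: 11011 XOR 10111 = 01100
  pos 1: 11000 XOR 10111 = 01111
  pos 2: 11110 XOR 10111 = 01001
  pos 3: 10010 XOR 10111 = 00101
  pos 5: 10100 XOR 10111 = 00011
Remainder (last 4 bits) = 0110. This is the CRC / FCS.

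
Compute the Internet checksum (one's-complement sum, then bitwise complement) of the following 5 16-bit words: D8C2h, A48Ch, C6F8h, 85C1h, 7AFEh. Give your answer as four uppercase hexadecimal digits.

One's-complement addition (fold any carry out of bit 15 back into bit 0):
  0xD8C2 + 0xA48C = 0x17D4E → wrap carry → 0x7D4F
  0x7D4F + 0xC6F8 = 0x14447 → wrap carry → 0x4448
  0x4448 + 0x85C1 = 0x0CA09
  0xCA09 + 0x7AFE = 0x14507 → wrap carry → 0x4508
One's-complement sum = 0x4508.
Checksum = ~0x4508 & 0xFFFF = 0xBAF7.

BAF7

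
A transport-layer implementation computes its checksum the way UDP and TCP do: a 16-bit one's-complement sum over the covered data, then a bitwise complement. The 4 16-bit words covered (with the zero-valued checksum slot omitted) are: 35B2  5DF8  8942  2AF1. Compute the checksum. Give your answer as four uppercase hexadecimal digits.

B821

One's-complement addition (fold any carry out of bit 15 back into bit 0):
  0x35B2 + 0x5DF8 = 0x093AA
  0x93AA + 0x8942 = 0x11CEC → wrap carry → 0x1CED
  0x1CED + 0x2AF1 = 0x047DE
One's-complement sum = 0x47DE.
Checksum = ~0x47DE & 0xFFFF = 0xB821.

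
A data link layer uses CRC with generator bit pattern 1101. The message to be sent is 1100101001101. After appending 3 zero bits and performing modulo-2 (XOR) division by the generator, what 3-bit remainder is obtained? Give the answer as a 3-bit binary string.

000

Append 3 zeros: 1100101001101000. Divide by 1101 (XOR where the leading bit is 1):
  pos 0: 1100 XOR 1101 = 0001
  pos 3: 1101 XOR 1101 = 0000
  pos 9: 1101 XOR 1101 = 0000
Remainder (last 3 bits) = 000. This is the CRC / FCS.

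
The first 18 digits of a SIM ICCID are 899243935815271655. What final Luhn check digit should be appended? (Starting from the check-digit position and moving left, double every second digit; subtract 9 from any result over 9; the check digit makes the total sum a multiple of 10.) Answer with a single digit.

Partial digits right→left: 5 5 6 1 7 2 5 1 8 5 3 9 3 4 2 9 9 8
Double every second digit counting from the check-digit position (so the 1st, 3rd, 5th, ... of the partial from the right).
  doubled (with −9 where >9): 1 3 5 1 7 6 6 4 9 → sum 42
  kept as-is: 5 1 2 1 5 9 4 9 8 → sum 44
Total = 42 + 44 = 86.
Check digit = (10 − (86 mod 10)) mod 10 = 4.

4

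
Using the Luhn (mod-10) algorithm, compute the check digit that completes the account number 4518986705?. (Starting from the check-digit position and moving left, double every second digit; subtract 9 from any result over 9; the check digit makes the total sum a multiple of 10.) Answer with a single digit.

Partial digits right→left: 5 0 7 6 8 9 8 1 5 4
Double every second digit counting from the check-digit position (so the 1st, 3rd, 5th, ... of the partial from the right).
  doubled (with −9 where >9): 1 5 7 7 1 → sum 21
  kept as-is: 0 6 9 1 4 → sum 20
Total = 21 + 20 = 41.
Check digit = (10 − (41 mod 10)) mod 10 = 9.

9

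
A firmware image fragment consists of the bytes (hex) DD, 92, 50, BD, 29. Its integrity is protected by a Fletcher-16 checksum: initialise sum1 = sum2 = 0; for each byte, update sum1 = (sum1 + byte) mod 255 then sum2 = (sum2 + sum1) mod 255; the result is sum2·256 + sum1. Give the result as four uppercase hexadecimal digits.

35A7

Running sums (mod 255):
  after byte 0 (DD): sum1=221, sum2=221
  after byte 1 (92): sum1=112, sum2=78
  after byte 2 (50): sum1=192, sum2=15
  after byte 3 (BD): sum1=126, sum2=141
  after byte 4 (29): sum1=167, sum2=53
Checksum = sum2·256 + sum1 = 53·256 + 167 = 13735 = 0x35A7.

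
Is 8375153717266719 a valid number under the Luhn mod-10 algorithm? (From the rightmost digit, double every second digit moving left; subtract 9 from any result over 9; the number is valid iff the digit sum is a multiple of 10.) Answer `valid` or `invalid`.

valid

From the right, keep odd positions and double even positions (subtract 9 from any doubled value over 9):
  doubled (positions 2,4,...): 2 3 4 2 6 2 5 7 → sum 31
  kept (positions 1,3,...): 9 7 6 7 7 5 5 3 → sum 49
Total = 80.
80 mod 10 = 0, so the number is valid.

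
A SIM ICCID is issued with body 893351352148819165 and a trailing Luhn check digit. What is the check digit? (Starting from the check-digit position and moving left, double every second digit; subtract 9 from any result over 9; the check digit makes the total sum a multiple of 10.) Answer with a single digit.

Partial digits right→left: 5 6 1 9 1 8 8 4 1 2 5 3 1 5 3 3 9 8
Double every second digit counting from the check-digit position (so the 1st, 3rd, 5th, ... of the partial from the right).
  doubled (with −9 where >9): 1 2 2 7 2 1 2 6 9 → sum 32
  kept as-is: 6 9 8 4 2 3 5 3 8 → sum 48
Total = 32 + 48 = 80.
Check digit = (10 − (80 mod 10)) mod 10 = 0.

0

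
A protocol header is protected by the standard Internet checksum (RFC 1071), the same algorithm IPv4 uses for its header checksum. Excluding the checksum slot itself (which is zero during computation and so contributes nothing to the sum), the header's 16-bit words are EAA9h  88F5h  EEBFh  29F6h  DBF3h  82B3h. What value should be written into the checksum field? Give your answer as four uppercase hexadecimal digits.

One's-complement addition (fold any carry out of bit 15 back into bit 0):
  0xEAA9 + 0x88F5 = 0x1739E → wrap carry → 0x739F
  0x739F + 0xEEBF = 0x1625E → wrap carry → 0x625F
  0x625F + 0x29F6 = 0x08C55
  0x8C55 + 0xDBF3 = 0x16848 → wrap carry → 0x6849
  0x6849 + 0x82B3 = 0x0EAFC
One's-complement sum = 0xEAFC.
Checksum = ~0xEAFC & 0xFFFF = 0x1503.

1503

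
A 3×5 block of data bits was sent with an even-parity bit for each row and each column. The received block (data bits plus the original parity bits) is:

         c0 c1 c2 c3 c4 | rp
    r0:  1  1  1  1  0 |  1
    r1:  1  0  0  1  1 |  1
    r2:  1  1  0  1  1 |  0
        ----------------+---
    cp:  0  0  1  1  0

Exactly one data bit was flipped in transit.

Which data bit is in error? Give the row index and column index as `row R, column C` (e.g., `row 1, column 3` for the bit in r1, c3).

Recompute each row's even parity and compare to rp:
  r0: data parity 0, sent rp 1 → mismatch
  r1: data parity 1, sent rp 1 → ok
  r2: data parity 0, sent rp 0 → ok
Recompute each column's even parity and compare to cp:
  c0: data parity 1, sent cp 0 → mismatch
  c1: data parity 0, sent cp 0 → ok
  c2: data parity 1, sent cp 1 → ok
  c3: data parity 1, sent cp 1 → ok
  c4: data parity 0, sent cp 0 → ok
Exactly one row (r0) and one column (c0) fail → the flipped bit is at their intersection.

row 0, column 0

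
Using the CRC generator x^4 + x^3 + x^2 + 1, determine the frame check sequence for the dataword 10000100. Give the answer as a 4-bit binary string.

Append 4 zeros: 100001000000. Divide by 11101 (XOR where the leading bit is 1):
  pos 0: 10000 XOR 11101 = 01101
  pos 1: 11011 XOR 11101 = 00110
  pos 3: 11000 XOR 11101 = 00101
  pos 5: 10100 XOR 11101 = 01001
  pos 6: 10010 XOR 11101 = 01111
  pos 7: 11110 XOR 11101 = 00011
Remainder (last 4 bits) = 0011. This is the CRC / FCS.

0011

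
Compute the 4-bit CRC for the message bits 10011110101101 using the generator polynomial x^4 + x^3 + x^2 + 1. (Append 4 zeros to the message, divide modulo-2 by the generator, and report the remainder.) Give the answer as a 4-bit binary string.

1011

Append 4 zeros: 100111101011010000. Divide by 11101 (XOR where the leading bit is 1):
  pos 0: 10011 XOR 11101 = 01110
  pos 1: 11101 XOR 11101 = 00000
  pos 6: 10101 XOR 11101 = 01000
  pos 7: 10001 XOR 11101 = 01100
  pos 8: 11000 XOR 11101 = 00101
  pos 10: 10110 XOR 11101 = 01011
  pos 11: 10110 XOR 11101 = 01011
  pos 12: 10110 XOR 11101 = 01011
  pos 13: 10110 XOR 11101 = 01011
Remainder (last 4 bits) = 1011. This is the CRC / FCS.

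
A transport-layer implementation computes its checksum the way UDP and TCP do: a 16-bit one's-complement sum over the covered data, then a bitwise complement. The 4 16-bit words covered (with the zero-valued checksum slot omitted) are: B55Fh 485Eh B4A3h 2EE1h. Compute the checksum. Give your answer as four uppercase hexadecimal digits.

1EBD

One's-complement addition (fold any carry out of bit 15 back into bit 0):
  0xB55F + 0x485E = 0x0FDBD
  0xFDBD + 0xB4A3 = 0x1B260 → wrap carry → 0xB261
  0xB261 + 0x2EE1 = 0x0E142
One's-complement sum = 0xE142.
Checksum = ~0xE142 & 0xFFFF = 0x1EBD.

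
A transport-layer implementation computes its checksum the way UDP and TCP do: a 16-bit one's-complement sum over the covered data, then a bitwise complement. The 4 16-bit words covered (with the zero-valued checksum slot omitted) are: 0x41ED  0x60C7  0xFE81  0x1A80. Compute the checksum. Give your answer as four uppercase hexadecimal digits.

One's-complement addition (fold any carry out of bit 15 back into bit 0):
  0x41ED + 0x60C7 = 0x0A2B4
  0xA2B4 + 0xFE81 = 0x1A135 → wrap carry → 0xA136
  0xA136 + 0x1A80 = 0x0BBB6
One's-complement sum = 0xBBB6.
Checksum = ~0xBBB6 & 0xFFFF = 0x4449.

4449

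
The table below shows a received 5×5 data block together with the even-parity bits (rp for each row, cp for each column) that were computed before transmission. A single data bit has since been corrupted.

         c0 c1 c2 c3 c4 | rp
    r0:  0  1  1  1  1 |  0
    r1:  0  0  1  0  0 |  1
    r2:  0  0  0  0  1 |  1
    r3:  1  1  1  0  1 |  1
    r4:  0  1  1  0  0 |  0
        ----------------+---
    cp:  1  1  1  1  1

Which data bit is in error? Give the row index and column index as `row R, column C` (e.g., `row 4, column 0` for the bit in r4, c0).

Recompute each row's even parity and compare to rp:
  r0: data parity 0, sent rp 0 → ok
  r1: data parity 1, sent rp 1 → ok
  r2: data parity 1, sent rp 1 → ok
  r3: data parity 0, sent rp 1 → mismatch
  r4: data parity 0, sent rp 0 → ok
Recompute each column's even parity and compare to cp:
  c0: data parity 1, sent cp 1 → ok
  c1: data parity 1, sent cp 1 → ok
  c2: data parity 0, sent cp 1 → mismatch
  c3: data parity 1, sent cp 1 → ok
  c4: data parity 1, sent cp 1 → ok
Exactly one row (r3) and one column (c2) fail → the flipped bit is at their intersection.

row 3, column 2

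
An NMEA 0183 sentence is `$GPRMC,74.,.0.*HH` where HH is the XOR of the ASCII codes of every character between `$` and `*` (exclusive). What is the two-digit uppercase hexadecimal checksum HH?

XOR the ASCII codes of the payload characters:
  'G' = 0x47 → acc = 0x47
  'P' = 0x50 → acc = 0x17
  'R' = 0x52 → acc = 0x45
  'M' = 0x4D → acc = 0x08
  'C' = 0x43 → acc = 0x4B
  ',' = 0x2C → acc = 0x67
  '7' = 0x37 → acc = 0x50
  '4' = 0x34 → acc = 0x64
  '.' = 0x2E → acc = 0x4A
  ',' = 0x2C → acc = 0x66
  '.' = 0x2E → acc = 0x48
  '0' = 0x30 → acc = 0x78
  '.' = 0x2E → acc = 0x56
Checksum = 0x56.

56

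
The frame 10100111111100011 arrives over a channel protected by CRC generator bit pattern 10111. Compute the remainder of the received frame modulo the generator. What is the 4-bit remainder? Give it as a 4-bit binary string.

Modulo-2 division of 10100111111100011 by 10111:
  pos 0: 10100 XOR 10111 = 00011
  pos 3: 11111 XOR 10111 = 01000
  pos 4: 10001 XOR 10111 = 00110
  pos 6: 11011 XOR 10111 = 01100
  pos 7: 11001 XOR 10111 = 01110
  pos 8: 11100 XOR 10111 = 01011
  pos 9: 10110 XOR 10111 = 00001
Remainder = 1011 (nonzero — an error is detected).

1011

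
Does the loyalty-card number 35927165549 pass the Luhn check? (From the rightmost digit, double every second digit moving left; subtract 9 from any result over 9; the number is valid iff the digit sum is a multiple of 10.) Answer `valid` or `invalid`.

invalid

From the right, keep odd positions and double even positions (subtract 9 from any doubled value over 9):
  doubled (positions 2,4,...): 8 1 2 4 1 → sum 16
  kept (positions 1,3,...): 9 5 6 7 9 3 → sum 39
Total = 55.
55 mod 10 = 5, so the number is invalid.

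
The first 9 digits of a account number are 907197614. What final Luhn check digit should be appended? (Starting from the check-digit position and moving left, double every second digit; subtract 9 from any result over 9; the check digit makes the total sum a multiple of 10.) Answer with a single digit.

7

Partial digits right→left: 4 1 6 7 9 1 7 0 9
Double every second digit counting from the check-digit position (so the 1st, 3rd, 5th, ... of the partial from the right).
  doubled (with −9 where >9): 8 3 9 5 9 → sum 34
  kept as-is: 1 7 1 0 → sum 9
Total = 34 + 9 = 43.
Check digit = (10 − (43 mod 10)) mod 10 = 7.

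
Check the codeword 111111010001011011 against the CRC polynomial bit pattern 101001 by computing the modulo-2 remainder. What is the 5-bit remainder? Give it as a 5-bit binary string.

00000

Modulo-2 division of 111111010001011011 by 101001:
  pos 0: 111111 XOR 101001 = 010110
  pos 1: 101100 XOR 101001 = 000101
  pos 4: 101100 XOR 101001 = 000101
  pos 7: 101010 XOR 101001 = 000011
  pos 11: 111101 XOR 101001 = 010100
  pos 12: 101001 XOR 101001 = 000000
Remainder = 00000 (zero — the frame passes the CRC check).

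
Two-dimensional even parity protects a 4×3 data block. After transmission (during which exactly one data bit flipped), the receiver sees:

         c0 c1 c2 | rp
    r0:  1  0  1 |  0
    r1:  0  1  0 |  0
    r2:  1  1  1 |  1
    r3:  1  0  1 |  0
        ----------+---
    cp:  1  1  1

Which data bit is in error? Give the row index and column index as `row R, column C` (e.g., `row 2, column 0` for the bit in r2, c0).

Recompute each row's even parity and compare to rp:
  r0: data parity 0, sent rp 0 → ok
  r1: data parity 1, sent rp 0 → mismatch
  r2: data parity 1, sent rp 1 → ok
  r3: data parity 0, sent rp 0 → ok
Recompute each column's even parity and compare to cp:
  c0: data parity 1, sent cp 1 → ok
  c1: data parity 0, sent cp 1 → mismatch
  c2: data parity 1, sent cp 1 → ok
Exactly one row (r1) and one column (c1) fail → the flipped bit is at their intersection.

row 1, column 1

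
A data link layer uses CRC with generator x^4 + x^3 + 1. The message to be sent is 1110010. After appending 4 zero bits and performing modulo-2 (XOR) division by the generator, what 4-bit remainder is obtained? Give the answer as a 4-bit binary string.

Append 4 zeros: 11100100000. Divide by 11001 (XOR where the leading bit is 1):
  pos 0: 11100 XOR 11001 = 00101
  pos 2: 10110 XOR 11001 = 01111
  pos 3: 11110 XOR 11001 = 00111
  pos 5: 11100 XOR 11001 = 00101
Remainder (last 4 bits) = 1010. This is the CRC / FCS.

1010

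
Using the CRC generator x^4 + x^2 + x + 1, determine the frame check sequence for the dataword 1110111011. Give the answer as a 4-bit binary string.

Append 4 zeros: 11101110110000. Divide by 10111 (XOR where the leading bit is 1):
  pos 0: 11101 XOR 10111 = 01010
  pos 1: 10101 XOR 10111 = 00010
  pos 4: 10101 XOR 10111 = 00010
  pos 7: 10100 XOR 10111 = 00011
Remainder (last 4 bits) = 1100. This is the CRC / FCS.

1100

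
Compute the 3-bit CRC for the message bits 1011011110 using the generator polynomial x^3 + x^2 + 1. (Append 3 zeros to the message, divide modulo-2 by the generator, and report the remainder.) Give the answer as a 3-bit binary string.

Append 3 zeros: 1011011110000. Divide by 1101 (XOR where the leading bit is 1):
  pos 0: 1011 XOR 1101 = 0110
  pos 1: 1100 XOR 1101 = 0001
  pos 4: 1111 XOR 1101 = 0010
  pos 6: 1010 XOR 1101 = 0111
  pos 7: 1110 XOR 1101 = 0011
  pos 9: 1100 XOR 1101 = 0001
Remainder (last 3 bits) = 001. This is the CRC / FCS.

001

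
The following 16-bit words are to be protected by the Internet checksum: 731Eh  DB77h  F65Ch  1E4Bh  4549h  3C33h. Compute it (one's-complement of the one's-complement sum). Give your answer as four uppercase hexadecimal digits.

One's-complement addition (fold any carry out of bit 15 back into bit 0):
  0x731E + 0xDB77 = 0x14E95 → wrap carry → 0x4E96
  0x4E96 + 0xF65C = 0x144F2 → wrap carry → 0x44F3
  0x44F3 + 0x1E4B = 0x0633E
  0x633E + 0x4549 = 0x0A887
  0xA887 + 0x3C33 = 0x0E4BA
One's-complement sum = 0xE4BA.
Checksum = ~0xE4BA & 0xFFFF = 0x1B45.

1B45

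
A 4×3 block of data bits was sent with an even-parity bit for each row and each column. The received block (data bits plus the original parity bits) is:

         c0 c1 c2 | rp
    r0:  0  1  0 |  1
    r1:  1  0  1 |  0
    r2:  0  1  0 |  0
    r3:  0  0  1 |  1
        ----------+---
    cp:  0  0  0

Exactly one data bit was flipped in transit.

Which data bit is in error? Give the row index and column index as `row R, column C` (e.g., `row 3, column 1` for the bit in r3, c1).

Recompute each row's even parity and compare to rp:
  r0: data parity 1, sent rp 1 → ok
  r1: data parity 0, sent rp 0 → ok
  r2: data parity 1, sent rp 0 → mismatch
  r3: data parity 1, sent rp 1 → ok
Recompute each column's even parity and compare to cp:
  c0: data parity 1, sent cp 0 → mismatch
  c1: data parity 0, sent cp 0 → ok
  c2: data parity 0, sent cp 0 → ok
Exactly one row (r2) and one column (c0) fail → the flipped bit is at their intersection.

row 2, column 0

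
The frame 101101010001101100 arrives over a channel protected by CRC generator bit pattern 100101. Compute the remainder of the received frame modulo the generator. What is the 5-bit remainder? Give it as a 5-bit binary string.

Modulo-2 division of 101101010001101100 by 100101:
  pos 0: 101101 XOR 100101 = 001000
  pos 2: 100001 XOR 100101 = 000100
  pos 5: 100000 XOR 100101 = 000101
  pos 8: 101110 XOR 100101 = 001011
  pos 10: 101111 XOR 100101 = 001010
  pos 12: 101000 XOR 100101 = 001101
Remainder = 01101 (nonzero — an error is detected).

01101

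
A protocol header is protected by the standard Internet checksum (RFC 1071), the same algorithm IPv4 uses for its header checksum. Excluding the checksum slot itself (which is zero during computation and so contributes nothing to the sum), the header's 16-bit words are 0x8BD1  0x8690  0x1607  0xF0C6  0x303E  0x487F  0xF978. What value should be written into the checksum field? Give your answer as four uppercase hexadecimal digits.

One's-complement addition (fold any carry out of bit 15 back into bit 0):
  0x8BD1 + 0x8690 = 0x11261 → wrap carry → 0x1262
  0x1262 + 0x1607 = 0x02869
  0x2869 + 0xF0C6 = 0x1192F → wrap carry → 0x1930
  0x1930 + 0x303E = 0x0496E
  0x496E + 0x487F = 0x091ED
  0x91ED + 0xF978 = 0x18B65 → wrap carry → 0x8B66
One's-complement sum = 0x8B66.
Checksum = ~0x8B66 & 0xFFFF = 0x7499.

7499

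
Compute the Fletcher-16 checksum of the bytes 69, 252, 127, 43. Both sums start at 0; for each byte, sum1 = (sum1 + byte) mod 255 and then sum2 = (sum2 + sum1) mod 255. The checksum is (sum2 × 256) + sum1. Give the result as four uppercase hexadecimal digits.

Running sums (mod 255):
  after byte 0 (69): sum1=69, sum2=69
  after byte 1 (252): sum1=66, sum2=135
  after byte 2 (127): sum1=193, sum2=73
  after byte 3 (43): sum1=236, sum2=54
Checksum = sum2·256 + sum1 = 54·256 + 236 = 14060 = 0x36EC.

36EC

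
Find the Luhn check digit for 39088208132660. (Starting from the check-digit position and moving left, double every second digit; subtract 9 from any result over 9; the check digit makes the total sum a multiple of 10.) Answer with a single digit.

4

Partial digits right→left: 0 6 6 2 3 1 8 0 2 8 8 0 9 3
Double every second digit counting from the check-digit position (so the 1st, 3rd, 5th, ... of the partial from the right).
  doubled (with −9 where >9): 0 3 6 7 4 7 9 → sum 36
  kept as-is: 6 2 1 0 8 0 3 → sum 20
Total = 36 + 20 = 56.
Check digit = (10 − (56 mod 10)) mod 10 = 4.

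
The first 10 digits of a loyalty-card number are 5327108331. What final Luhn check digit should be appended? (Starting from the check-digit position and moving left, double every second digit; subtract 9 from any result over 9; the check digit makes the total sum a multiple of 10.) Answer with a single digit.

2

Partial digits right→left: 1 3 3 8 0 1 7 2 3 5
Double every second digit counting from the check-digit position (so the 1st, 3rd, 5th, ... of the partial from the right).
  doubled (with −9 where >9): 2 6 0 5 6 → sum 19
  kept as-is: 3 8 1 2 5 → sum 19
Total = 19 + 19 = 38.
Check digit = (10 − (38 mod 10)) mod 10 = 2.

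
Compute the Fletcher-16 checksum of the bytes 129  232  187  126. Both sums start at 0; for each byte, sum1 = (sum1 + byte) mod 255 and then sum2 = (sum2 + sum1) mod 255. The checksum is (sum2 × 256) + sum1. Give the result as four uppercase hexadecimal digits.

B6A4

Running sums (mod 255):
  after byte 0 (129): sum1=129, sum2=129
  after byte 1 (232): sum1=106, sum2=235
  after byte 2 (187): sum1=38, sum2=18
  after byte 3 (126): sum1=164, sum2=182
Checksum = sum2·256 + sum1 = 182·256 + 164 = 46756 = 0xB6A4.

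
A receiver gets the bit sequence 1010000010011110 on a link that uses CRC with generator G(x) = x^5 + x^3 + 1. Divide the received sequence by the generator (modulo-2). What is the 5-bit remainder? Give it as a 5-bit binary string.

Modulo-2 division of 1010000010011110 by 101001:
  pos 0: 101000 XOR 101001 = 000001
  pos 5: 100100 XOR 101001 = 001101
  pos 7: 110111 XOR 101001 = 011110
  pos 8: 111101 XOR 101001 = 010100
  pos 9: 101001 XOR 101001 = 000000
Remainder = 00000 (zero — the frame passes the CRC check).

00000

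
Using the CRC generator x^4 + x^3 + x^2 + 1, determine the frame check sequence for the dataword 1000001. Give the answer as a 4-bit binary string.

Append 4 zeros: 10000010000. Divide by 11101 (XOR where the leading bit is 1):
  pos 0: 10000 XOR 11101 = 01101
  pos 1: 11010 XOR 11101 = 00111
  pos 3: 11110 XOR 11101 = 00011
  pos 6: 11000 XOR 11101 = 00101
Remainder (last 4 bits) = 0101. This is the CRC / FCS.

0101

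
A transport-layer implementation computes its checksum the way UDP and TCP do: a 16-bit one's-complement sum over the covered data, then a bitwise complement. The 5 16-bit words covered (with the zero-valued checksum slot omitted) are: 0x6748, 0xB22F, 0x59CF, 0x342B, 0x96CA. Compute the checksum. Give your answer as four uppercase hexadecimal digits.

One's-complement addition (fold any carry out of bit 15 back into bit 0):
  0x6748 + 0xB22F = 0x11977 → wrap carry → 0x1978
  0x1978 + 0x59CF = 0x07347
  0x7347 + 0x342B = 0x0A772
  0xA772 + 0x96CA = 0x13E3C → wrap carry → 0x3E3D
One's-complement sum = 0x3E3D.
Checksum = ~0x3E3D & 0xFFFF = 0xC1C2.

C1C2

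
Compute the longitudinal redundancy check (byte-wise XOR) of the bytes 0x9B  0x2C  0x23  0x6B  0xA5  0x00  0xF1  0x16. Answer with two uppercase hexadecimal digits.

BD

XOR the bytes together:
  start with 0x9B
  0x9B ⊕ 0x2C = 0xB7
  0xB7 ⊕ 0x23 = 0x94
  0x94 ⊕ 0x6B = 0xFF
  0xFF ⊕ 0xA5 = 0x5A
  0x5A ⊕ 0x00 = 0x5A
  0x5A ⊕ 0xF1 = 0xAB
  0xAB ⊕ 0x16 = 0xBD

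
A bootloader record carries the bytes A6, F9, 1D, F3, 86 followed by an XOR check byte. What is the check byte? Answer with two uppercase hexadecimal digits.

XOR the bytes together:
  start with 0xA6
  0xA6 ⊕ 0xF9 = 0x5F
  0x5F ⊕ 0x1D = 0x42
  0x42 ⊕ 0xF3 = 0xB1
  0xB1 ⊕ 0x86 = 0x37

37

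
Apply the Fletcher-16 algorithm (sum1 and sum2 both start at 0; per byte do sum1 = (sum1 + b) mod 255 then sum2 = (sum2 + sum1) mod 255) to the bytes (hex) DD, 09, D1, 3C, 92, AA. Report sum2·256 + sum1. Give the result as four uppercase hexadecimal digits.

Running sums (mod 255):
  after byte 0 (DD): sum1=221, sum2=221
  after byte 1 (09): sum1=230, sum2=196
  after byte 2 (D1): sum1=184, sum2=125
  after byte 3 (3C): sum1=244, sum2=114
  after byte 4 (92): sum1=135, sum2=249
  after byte 5 (AA): sum1=50, sum2=44
Checksum = sum2·256 + sum1 = 44·256 + 50 = 11314 = 0x2C32.

2C32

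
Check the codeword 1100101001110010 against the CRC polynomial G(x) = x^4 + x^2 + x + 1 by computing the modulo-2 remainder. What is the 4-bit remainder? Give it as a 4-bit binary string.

Modulo-2 division of 1100101001110010 by 10111:
  pos 0: 11001 XOR 10111 = 01110
  pos 1: 11100 XOR 10111 = 01011
  pos 2: 10111 XOR 10111 = 00000
  pos 9: 11100 XOR 10111 = 01011
  pos 10: 10111 XOR 10111 = 00000
Remainder = 0000 (zero — the frame passes the CRC check).

0000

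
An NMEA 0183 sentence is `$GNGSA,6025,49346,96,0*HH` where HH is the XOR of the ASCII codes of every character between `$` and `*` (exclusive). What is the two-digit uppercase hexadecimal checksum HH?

XOR the ASCII codes of the payload characters:
  'G' = 0x47 → acc = 0x47
  'N' = 0x4E → acc = 0x09
  'G' = 0x47 → acc = 0x4E
  'S' = 0x53 → acc = 0x1D
  'A' = 0x41 → acc = 0x5C
  ',' = 0x2C → acc = 0x70
  '6' = 0x36 → acc = 0x46
  '0' = 0x30 → acc = 0x76
  '2' = 0x32 → acc = 0x44
  '5' = 0x35 → acc = 0x71
  ',' = 0x2C → acc = 0x5D
  '4' = 0x34 → acc = 0x69
  '9' = 0x39 → acc = 0x50
  '3' = 0x33 → acc = 0x63
  '4' = 0x34 → acc = 0x57
  '6' = 0x36 → acc = 0x61
  ',' = 0x2C → acc = 0x4D
  '9' = 0x39 → acc = 0x74
  '6' = 0x36 → acc = 0x42
  ',' = 0x2C → acc = 0x6E
  '0' = 0x30 → acc = 0x5E
Checksum = 0x5E.

5E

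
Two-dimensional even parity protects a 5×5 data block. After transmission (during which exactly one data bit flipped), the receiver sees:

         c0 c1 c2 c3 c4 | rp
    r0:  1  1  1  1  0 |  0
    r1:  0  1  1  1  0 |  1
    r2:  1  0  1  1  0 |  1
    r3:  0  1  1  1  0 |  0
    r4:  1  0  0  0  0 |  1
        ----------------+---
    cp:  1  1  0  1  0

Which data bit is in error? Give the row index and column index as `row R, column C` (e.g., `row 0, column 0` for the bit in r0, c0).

row 3, column 3

Recompute each row's even parity and compare to rp:
  r0: data parity 0, sent rp 0 → ok
  r1: data parity 1, sent rp 1 → ok
  r2: data parity 1, sent rp 1 → ok
  r3: data parity 1, sent rp 0 → mismatch
  r4: data parity 1, sent rp 1 → ok
Recompute each column's even parity and compare to cp:
  c0: data parity 1, sent cp 1 → ok
  c1: data parity 1, sent cp 1 → ok
  c2: data parity 0, sent cp 0 → ok
  c3: data parity 0, sent cp 1 → mismatch
  c4: data parity 0, sent cp 0 → ok
Exactly one row (r3) and one column (c3) fail → the flipped bit is at their intersection.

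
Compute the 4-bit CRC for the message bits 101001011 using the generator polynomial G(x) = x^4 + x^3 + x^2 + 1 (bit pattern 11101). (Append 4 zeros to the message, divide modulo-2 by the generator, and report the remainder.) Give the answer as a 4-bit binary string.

0100

Append 4 zeros: 1010010110000. Divide by 11101 (XOR where the leading bit is 1):
  pos 0: 10100 XOR 11101 = 01001
  pos 1: 10011 XOR 11101 = 01110
  pos 2: 11100 XOR 11101 = 00001
  pos 6: 11100 XOR 11101 = 00001
Remainder (last 4 bits) = 0100. This is the CRC / FCS.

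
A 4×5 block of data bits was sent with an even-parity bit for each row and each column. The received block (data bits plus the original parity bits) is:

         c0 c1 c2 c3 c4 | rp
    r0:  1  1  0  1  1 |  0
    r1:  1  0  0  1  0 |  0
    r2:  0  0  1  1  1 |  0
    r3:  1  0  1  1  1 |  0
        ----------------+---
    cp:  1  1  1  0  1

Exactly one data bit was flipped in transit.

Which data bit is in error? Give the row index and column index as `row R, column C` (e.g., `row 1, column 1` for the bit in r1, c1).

row 2, column 2

Recompute each row's even parity and compare to rp:
  r0: data parity 0, sent rp 0 → ok
  r1: data parity 0, sent rp 0 → ok
  r2: data parity 1, sent rp 0 → mismatch
  r3: data parity 0, sent rp 0 → ok
Recompute each column's even parity and compare to cp:
  c0: data parity 1, sent cp 1 → ok
  c1: data parity 1, sent cp 1 → ok
  c2: data parity 0, sent cp 1 → mismatch
  c3: data parity 0, sent cp 0 → ok
  c4: data parity 1, sent cp 1 → ok
Exactly one row (r2) and one column (c2) fail → the flipped bit is at their intersection.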